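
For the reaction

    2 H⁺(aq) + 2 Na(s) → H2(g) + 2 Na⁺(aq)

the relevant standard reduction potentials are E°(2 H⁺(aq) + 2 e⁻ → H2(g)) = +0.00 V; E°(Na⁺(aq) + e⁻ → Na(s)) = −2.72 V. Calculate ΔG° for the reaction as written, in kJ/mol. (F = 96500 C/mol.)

In the reaction as written H⁺(aq) is reduced, so the 2H⁺/H₂ couple is the cathode and Na⁺/Na is the anode.
E°cell = +0.00 − (−2.72) = +2.72 V; balancing electrons gives n = 2.
ΔG° = −nFE°cell = −(2)(96500)(+2.72) J/mol = −525 kJ/mol.

−525 kJ/mol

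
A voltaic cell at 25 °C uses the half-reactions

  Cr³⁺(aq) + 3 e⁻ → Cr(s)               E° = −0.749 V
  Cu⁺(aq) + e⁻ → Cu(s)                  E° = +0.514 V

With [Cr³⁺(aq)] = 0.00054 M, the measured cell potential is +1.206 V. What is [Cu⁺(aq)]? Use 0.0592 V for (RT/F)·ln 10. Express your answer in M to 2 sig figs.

With Cu⁺/Cu at the cathode and Cr³⁺/Cr at the anode, E°cell = +0.514 − (−0.749) = +1.263 V (n = 3).
Since E = E° − (0.0592/n)·log Q, log Q = n(E° − E)/0.0592 = 2.889.
For 3 Cu⁺(aq) + Cr(s) → 3 Cu(s) + Cr³⁺(aq), the reaction quotient is Q = [Cr³⁺(aq)] / [Cu⁺(aq)]^3.
Substituting the known concentrations and solving, log [Cu⁺(aq)] = −2.052 and [Cu⁺(aq)] = 0.0089 M.

0.0089 M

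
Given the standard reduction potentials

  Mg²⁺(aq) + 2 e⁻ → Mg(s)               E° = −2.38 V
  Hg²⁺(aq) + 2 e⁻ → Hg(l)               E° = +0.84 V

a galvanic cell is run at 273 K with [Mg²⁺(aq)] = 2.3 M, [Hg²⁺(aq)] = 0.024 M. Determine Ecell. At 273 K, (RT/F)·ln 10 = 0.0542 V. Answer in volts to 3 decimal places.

+3.166 V

Hg²⁺/Hg is reduced (cathode, E° = +0.84 V) and Mg²⁺/Mg is oxidized (anode).
E°cell = E°cat − E°an = +0.84 − (−2.38) = +3.22 V; n = 2.
For the overall reaction Hg²⁺(aq) + Mg(s) → Hg(l) + Mg²⁺(aq), Q = [Mg²⁺(aq)] / [Hg²⁺(aq)] = 95.8, giving log Q = 1.982.
By the Nernst equation, E = +3.22 − (0.0542/2)·(1.982) = +3.166 V.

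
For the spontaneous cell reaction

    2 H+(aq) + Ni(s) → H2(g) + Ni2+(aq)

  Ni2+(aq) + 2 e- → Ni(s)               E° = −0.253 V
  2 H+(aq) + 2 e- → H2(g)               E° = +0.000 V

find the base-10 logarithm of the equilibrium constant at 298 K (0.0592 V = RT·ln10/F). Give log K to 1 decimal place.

The 2H⁺/H₂ couple is reduced (cathode); E°cell = +0.000 − (−0.253) = +0.253 V with n = 2.
At equilibrium E = 0, so log K = nE°cell / 0.0592 = (2)(+0.253) / 0.0592 = 8.5.

log K = 8.5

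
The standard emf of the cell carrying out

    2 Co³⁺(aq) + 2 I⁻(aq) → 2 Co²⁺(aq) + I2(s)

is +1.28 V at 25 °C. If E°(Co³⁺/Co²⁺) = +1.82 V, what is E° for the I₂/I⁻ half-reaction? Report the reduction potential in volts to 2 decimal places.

In the reaction as written the Co³⁺/Co²⁺ couple is reduced (cathode) and I₂/I⁻ is oxidized (anode), so E°cell = E°(Co³⁺/Co²⁺) − E°(I₂/I⁻).
E°(I₂/I⁻) = E°(cathode) − E°cell = +1.82 − (+1.28) = +0.54 V.

+0.54 V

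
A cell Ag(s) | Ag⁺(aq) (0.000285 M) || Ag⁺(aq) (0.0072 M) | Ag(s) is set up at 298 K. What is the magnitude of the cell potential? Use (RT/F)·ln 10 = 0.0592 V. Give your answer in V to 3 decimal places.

For a concentration cell E°cell = 0, since both electrodes use the same couple.
The compartment with the higher Ag⁺(aq) concentration (0.0072 M) acts as the cathode; ions are reduced there and produced at the dilute (0.000285 M) anode.
With n = 1, Ecell = −(0.0592/1)·log([dilute]/[conc]) = −(0.0592/1)·log(0.000285/0.0072) = +0.083 V.

0.083 V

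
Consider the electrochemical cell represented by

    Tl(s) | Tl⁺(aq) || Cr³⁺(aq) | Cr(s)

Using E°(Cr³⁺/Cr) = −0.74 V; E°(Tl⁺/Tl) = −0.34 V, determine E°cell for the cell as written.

−0.40 V

By convention the left-hand electrode in cell notation is the anode (oxidation) and the right-hand electrode is the cathode (reduction).
E°cell = E°(right) − E°(left) = −0.74 − (−0.34) = −0.40 V.
The negative sign shows that, as written, the cell would require an external voltage to drive the reaction.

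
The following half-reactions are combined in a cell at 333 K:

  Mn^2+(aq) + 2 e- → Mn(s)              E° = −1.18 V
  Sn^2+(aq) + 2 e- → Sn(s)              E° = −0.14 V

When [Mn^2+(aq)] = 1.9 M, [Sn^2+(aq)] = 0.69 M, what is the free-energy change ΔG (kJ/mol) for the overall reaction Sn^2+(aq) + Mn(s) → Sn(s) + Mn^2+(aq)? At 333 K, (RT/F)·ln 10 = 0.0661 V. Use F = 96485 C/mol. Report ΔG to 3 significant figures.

−198 kJ/mol

With Sn²⁺/Sn reduced at the cathode, E°cell = −0.14 − (−1.18) = +1.04 V and n = 2.
The reaction quotient is [Mn^2+(aq)] / [Sn^2+(aq)] = 2.75; by Nernst, E = +1.04 − (0.0661/2)(0.440) = +1.0255 V.
Finally ΔG = −nFE = −(2)(96485 C/mol)(+1.0255 V) = −198 kJ/mol.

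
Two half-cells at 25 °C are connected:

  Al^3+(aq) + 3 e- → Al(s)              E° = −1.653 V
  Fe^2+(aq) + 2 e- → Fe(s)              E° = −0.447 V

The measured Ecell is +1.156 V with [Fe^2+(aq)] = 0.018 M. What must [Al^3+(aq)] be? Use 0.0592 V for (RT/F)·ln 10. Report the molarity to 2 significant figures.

Fe²⁺/Fe is the cathode (higher E°); E°cell = −0.447 − (−1.653) = +1.206 V with n = 6.
Since E = E° − (0.0592/n)·log Q, log Q = n(E° − E)/0.0592 = 5.068.
For 3 Fe^2+(aq) + 2 Al(s) → 3 Fe(s) + 2 Al^3+(aq), the reaction quotient is Q = [Al^3+(aq)]^2 / [Fe^2+(aq)]^3.
Substituting the known concentrations and solving, log [Al^3+(aq)] = −0.083 and [Al^3+(aq)] = 0.83 M.

0.83 M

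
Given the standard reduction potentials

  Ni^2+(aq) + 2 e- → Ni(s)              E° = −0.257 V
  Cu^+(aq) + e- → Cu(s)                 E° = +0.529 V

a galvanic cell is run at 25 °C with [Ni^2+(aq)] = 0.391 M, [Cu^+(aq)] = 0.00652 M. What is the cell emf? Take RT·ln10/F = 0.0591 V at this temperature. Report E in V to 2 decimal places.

Since E°(Cu⁺/Cu) > E°(Ni²⁺/Ni), Cu⁺/Cu serves as the cathode.
E°cell = +0.529 − (−0.257) = +0.786 V, with n = 2 electrons transferred.
Balancing gives 2 Cu^+(aq) + Ni(s) → 2 Cu(s) + Ni^2+(aq); hence Q = [Ni^2+(aq)] / [Cu^+(aq)]^2 = 9.2×10^3 (log Q = 3.964).
E = E° − (0.0591/n)·log Q = +0.786 − (0.0591/2)(3.964) = +0.67 V.

+0.67 V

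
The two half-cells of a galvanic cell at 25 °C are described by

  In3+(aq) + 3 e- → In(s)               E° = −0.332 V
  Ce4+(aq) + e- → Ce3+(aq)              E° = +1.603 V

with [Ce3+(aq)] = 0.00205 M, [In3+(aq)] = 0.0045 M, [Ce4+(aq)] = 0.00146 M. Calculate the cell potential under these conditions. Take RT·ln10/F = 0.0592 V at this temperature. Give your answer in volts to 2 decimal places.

+1.97 V

The Ce⁴⁺/Ce³⁺ couple has the more positive E°, so it is the cathode; In³⁺/In is the anode.
E°cell = E°cat − E°an = +1.603 − (−0.332) = +1.935 V; n = 3.
The balanced reaction is 3 Ce4+(aq) + In(s) → 3 Ce3+(aq) + In3+(aq), so Q = ([Ce3+(aq)]^3·[In3+(aq)]) / [Ce4+(aq)]^3 = 0.0125 and log Q = −1.905.
E = E° − (0.0592/n)·log Q = +1.935 − (0.0592/3)(−1.905) = +1.97 V.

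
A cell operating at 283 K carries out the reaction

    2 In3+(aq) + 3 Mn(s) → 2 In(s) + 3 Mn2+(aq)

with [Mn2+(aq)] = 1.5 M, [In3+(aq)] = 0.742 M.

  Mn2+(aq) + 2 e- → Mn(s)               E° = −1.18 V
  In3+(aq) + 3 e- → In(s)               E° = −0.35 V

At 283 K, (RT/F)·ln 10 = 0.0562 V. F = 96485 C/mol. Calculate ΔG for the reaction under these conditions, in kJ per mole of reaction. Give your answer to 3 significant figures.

−476 kJ/mol

With In³⁺/In reduced at the cathode, E°cell = −0.35 − (−1.18) = +0.83 V and n = 6.
Here Q = [Mn2+(aq)]^3 / [In3+(aq)]^2 = 6.13 (log Q = 0.787), giving E = +0.83 − (0.0562/6)·(0.787) = +0.8226 V.
Finally ΔG = −nFE = −(6)(96485 C/mol)(+0.8226 V) = −476 kJ/mol.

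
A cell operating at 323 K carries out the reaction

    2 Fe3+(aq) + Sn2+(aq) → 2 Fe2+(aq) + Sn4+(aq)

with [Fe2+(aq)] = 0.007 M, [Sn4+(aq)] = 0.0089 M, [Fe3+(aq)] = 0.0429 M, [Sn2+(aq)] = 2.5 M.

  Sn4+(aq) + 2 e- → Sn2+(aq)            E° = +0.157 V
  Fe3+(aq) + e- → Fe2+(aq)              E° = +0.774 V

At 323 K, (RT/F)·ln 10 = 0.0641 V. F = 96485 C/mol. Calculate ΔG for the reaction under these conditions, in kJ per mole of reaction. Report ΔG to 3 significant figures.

−144 kJ/mol

E°cell = +0.774 − (+0.157) = +0.617 V; the balanced reaction transfers n = 2 electrons.
Here Q = ([Fe2+(aq)]^2·[Sn4+(aq)]) / ([Fe3+(aq)]^2·[Sn2+(aq)]) = 9.48×10^−5 (log Q = −4.023), giving E = +0.617 − (0.0641/2)·(−4.023) = +0.7459 V.
Finally ΔG = −nFE = −(2)(96485 C/mol)(+0.7459 V) = −144 kJ/mol.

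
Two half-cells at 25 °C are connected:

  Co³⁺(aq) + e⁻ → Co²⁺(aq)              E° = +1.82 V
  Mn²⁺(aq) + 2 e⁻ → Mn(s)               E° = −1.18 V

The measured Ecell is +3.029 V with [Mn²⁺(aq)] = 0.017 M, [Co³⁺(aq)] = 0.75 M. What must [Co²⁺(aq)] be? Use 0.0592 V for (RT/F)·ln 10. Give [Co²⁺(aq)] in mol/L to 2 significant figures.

With Co³⁺/Co²⁺ at the cathode and Mn²⁺/Mn at the anode, E°cell = +1.82 − (−1.18) = +3.00 V (n = 2).
From the Nernst equation, log Q = n(E° − E)/0.0592 = 2·(+3.00 − (+3.029))/0.0592 = −0.980.
For 2 Co³⁺(aq) + Mn(s) → 2 Co²⁺(aq) + Mn²⁺(aq), the reaction quotient is Q = ([Co²⁺(aq)]^2·[Mn²⁺(aq)]) / [Co³⁺(aq)]^2.
Isolating [Co²⁺(aq)] in Q = 10^{−0.980} yields log [Co²⁺(aq)] = 0.270, i.e. 1.9 M.

1.9 M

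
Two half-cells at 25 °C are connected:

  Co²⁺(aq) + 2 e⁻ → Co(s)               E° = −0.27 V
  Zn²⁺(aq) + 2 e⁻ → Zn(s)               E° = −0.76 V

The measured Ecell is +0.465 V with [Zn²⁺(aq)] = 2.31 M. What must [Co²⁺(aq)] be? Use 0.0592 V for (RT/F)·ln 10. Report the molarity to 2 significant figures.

The Co²⁺/Co couple has the larger reduction potential, so it is the cathode: E°cell = −0.27 − (−0.76) = +0.49 V and n = 2.
Rearranging E = E° − (0.0592/n)·log Q gives log Q = 2(+0.49 − (+0.465))/0.0592 = 0.845.
Balancing electrons gives Co²⁺(aq) + Zn(s) → Co(s) + Zn²⁺(aq); thus Q = [Zn²⁺(aq)] / [Co²⁺(aq)].
Isolating [Co²⁺(aq)] in Q = 10^{0.845} yields log [Co²⁺(aq)] = −0.481, i.e. 0.33 M.

0.33 M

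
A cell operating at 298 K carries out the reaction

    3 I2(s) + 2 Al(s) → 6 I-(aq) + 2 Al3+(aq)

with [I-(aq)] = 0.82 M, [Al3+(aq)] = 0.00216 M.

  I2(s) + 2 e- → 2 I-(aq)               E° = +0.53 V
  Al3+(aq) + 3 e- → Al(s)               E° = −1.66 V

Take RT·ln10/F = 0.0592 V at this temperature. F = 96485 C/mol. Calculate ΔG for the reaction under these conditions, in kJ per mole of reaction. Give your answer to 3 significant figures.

E°cell = +0.53 − (−1.66) = +2.19 V; the balanced reaction transfers n = 6 electrons.
Here Q = [I-(aq)]^6·[Al3+(aq)]^2 = 1.42×10^−6 (log Q = −5.848), giving E = +2.19 − (0.0592/6)·(−5.848) = +2.2477 V.
Finally ΔG = −nFE = −(6)(96485 C/mol)(+2.2477 V) = −1300 kJ/mol.

−1300 kJ/mol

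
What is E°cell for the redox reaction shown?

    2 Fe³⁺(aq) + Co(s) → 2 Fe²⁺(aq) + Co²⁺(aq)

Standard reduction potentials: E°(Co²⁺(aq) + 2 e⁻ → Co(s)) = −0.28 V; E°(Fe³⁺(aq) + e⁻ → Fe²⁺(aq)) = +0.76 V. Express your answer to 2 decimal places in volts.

Fe³⁺(aq) gains electrons, so the Fe³⁺/Fe²⁺ couple is the cathode; the Co²⁺/Co couple is the anode.
E°cell = E°(cathode) − E°(anode) = +0.76 − (−0.28) = +1.04 V.
The positive value indicates the reaction is spontaneous as written.

+1.04 V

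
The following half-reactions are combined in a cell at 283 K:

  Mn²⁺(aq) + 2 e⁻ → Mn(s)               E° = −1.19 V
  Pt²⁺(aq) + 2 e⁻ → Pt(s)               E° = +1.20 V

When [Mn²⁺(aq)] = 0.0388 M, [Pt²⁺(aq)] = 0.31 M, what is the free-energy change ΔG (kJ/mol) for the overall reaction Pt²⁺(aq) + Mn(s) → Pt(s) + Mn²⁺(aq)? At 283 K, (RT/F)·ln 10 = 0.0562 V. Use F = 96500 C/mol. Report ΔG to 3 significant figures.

The standard cell potential is +1.20 − (−1.19) = +2.39 V, with n = 2 electrons in the balanced equation.
Q = [Mn²⁺(aq)] / [Pt²⁺(aq)] = 0.125, so log Q = −0.903 and E = +2.39 − (0.0562/2)(−0.903) = +2.4154 V.
Then ΔG = −nFE = −2 × 96500 × +2.4154 J/mol = −466 kJ/mol.

−466 kJ/mol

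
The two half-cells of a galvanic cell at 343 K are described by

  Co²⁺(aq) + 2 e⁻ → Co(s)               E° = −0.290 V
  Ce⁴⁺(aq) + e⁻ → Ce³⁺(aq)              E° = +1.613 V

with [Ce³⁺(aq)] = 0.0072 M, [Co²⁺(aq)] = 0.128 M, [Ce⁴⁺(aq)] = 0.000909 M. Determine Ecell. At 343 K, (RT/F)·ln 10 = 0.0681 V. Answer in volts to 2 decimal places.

+1.87 V

Ce⁴⁺/Ce³⁺ is reduced (cathode, E° = +1.613 V) and Co²⁺/Co is oxidized (anode).
The standard potential is +1.613 − (−0.290) = +1.903 V and the balanced reaction transfers n = 2 electrons.
The balanced reaction is 2 Ce⁴⁺(aq) + Co(s) → 2 Ce³⁺(aq) + Co²⁺(aq), so Q = ([Ce³⁺(aq)]^2·[Co²⁺(aq)]) / [Ce⁴⁺(aq)]^2 = 8.03 and log Q = 0.905.
By the Nernst equation, E = +1.903 − (0.0681/2)·(0.905) = +1.87 V.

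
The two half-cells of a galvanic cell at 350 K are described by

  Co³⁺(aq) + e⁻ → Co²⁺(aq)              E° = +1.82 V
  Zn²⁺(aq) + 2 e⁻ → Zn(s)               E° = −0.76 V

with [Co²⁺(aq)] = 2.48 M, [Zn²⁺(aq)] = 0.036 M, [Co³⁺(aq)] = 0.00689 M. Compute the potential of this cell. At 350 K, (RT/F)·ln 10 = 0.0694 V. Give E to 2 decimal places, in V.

+2.45 V

The Co³⁺/Co²⁺ couple has the more positive E°, so it is the cathode; Zn²⁺/Zn is the anode.
E°cell = E°cat − E°an = +1.82 − (−0.76) = +2.58 V; n = 2.
The balanced reaction is 2 Co³⁺(aq) + Zn(s) → 2 Co²⁺(aq) + Zn²⁺(aq), so Q = ([Co²⁺(aq)]^2·[Zn²⁺(aq)]) / [Co³⁺(aq)]^2 = 4.66×10^3 and log Q = 3.669.
By the Nernst equation, E = +2.58 − (0.0694/2)·(3.669) = +2.45 V.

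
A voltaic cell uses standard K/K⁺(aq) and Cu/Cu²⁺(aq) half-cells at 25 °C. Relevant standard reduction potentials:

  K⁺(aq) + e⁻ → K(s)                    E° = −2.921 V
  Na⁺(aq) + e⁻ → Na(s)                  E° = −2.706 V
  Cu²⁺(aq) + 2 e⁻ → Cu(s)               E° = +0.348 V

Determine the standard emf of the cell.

+3.269 V

The Cu²⁺/Cu couple has the higher E°, so Cu ion is reduced (cathode) and K is oxidized (anode).
E°cell = E°(cathode) − E°(anode) = +0.348 − (−2.921) = +3.269 V.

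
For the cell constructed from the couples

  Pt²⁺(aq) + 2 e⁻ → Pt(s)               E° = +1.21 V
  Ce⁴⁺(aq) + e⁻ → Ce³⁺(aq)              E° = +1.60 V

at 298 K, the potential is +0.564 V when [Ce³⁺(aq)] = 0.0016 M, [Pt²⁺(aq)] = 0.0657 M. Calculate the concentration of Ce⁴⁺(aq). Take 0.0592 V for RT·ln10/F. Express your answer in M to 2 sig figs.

0.36 M

The Ce⁴⁺/Ce³⁺ couple has the larger reduction potential, so it is the cathode: E°cell = +1.60 − (+1.21) = +0.39 V and n = 2.
Rearranging E = E° − (0.0592/n)·log Q gives log Q = 2(+0.39 − (+0.564))/0.0592 = −5.878.
Balancing electrons gives 2 Ce⁴⁺(aq) + Pt(s) → 2 Ce³⁺(aq) + Pt²⁺(aq); thus Q = ([Ce³⁺(aq)]^2·[Pt²⁺(aq)]) / [Ce⁴⁺(aq)]^2.
Solving for the unknown gives log [Ce⁴⁺(aq)] = −0.448, so [Ce⁴⁺(aq)] ≈ 0.36 M.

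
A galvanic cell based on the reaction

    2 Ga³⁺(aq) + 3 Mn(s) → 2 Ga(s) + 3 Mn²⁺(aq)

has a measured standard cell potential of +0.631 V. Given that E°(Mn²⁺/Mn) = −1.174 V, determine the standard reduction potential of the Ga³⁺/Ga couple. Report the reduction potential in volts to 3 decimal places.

−0.543 V

In the reaction as written the Ga³⁺/Ga couple is reduced (cathode) and Mn²⁺/Mn is oxidized (anode), so E°cell = E°(Ga³⁺/Ga) − E°(Mn²⁺/Mn).
E°(Ga³⁺/Ga) = E°cell + E°(anode) = +0.631 + (−1.174) = −0.543 V.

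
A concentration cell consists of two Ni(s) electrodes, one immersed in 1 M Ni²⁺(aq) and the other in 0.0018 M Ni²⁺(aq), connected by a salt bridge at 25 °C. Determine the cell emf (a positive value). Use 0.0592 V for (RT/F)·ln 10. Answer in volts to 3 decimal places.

For a concentration cell E°cell = 0, since both electrodes use the same couple.
The compartment with the higher Ni²⁺(aq) concentration (1 M) acts as the cathode; ions are reduced there and produced at the dilute (0.0018 M) anode.
With n = 2, Ecell = −(0.0592/2)·log([dilute]/[conc]) = −(0.0592/2)·log(0.0018/1) = +0.081 V.

0.081 V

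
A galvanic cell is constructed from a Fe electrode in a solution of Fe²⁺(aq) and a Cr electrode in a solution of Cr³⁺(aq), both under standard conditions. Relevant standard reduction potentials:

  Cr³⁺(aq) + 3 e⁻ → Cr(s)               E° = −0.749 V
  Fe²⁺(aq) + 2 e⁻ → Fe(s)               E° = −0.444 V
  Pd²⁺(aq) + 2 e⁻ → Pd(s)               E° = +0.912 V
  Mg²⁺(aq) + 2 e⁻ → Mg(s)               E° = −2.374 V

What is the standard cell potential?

The Fe²⁺/Fe couple has the higher E°, so Fe ion is reduced (cathode) and Cr is oxidized (anode).
E°cell = E°(cathode) − E°(anode) = −0.444 − (−0.749) = +0.305 V.

+0.305 V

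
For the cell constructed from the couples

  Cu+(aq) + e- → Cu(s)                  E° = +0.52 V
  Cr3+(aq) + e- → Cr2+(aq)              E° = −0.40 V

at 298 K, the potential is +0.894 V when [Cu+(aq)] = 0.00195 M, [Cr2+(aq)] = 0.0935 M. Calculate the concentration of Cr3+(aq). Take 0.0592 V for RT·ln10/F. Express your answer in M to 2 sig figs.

Cu⁺/Cu is the cathode (higher E°); E°cell = +0.52 − (−0.40) = +0.92 V with n = 1.
From the Nernst equation, log Q = n(E° − E)/0.0592 = 1·(+0.92 − (+0.894))/0.0592 = 0.439.
Balancing electrons gives Cu+(aq) + Cr2+(aq) → Cu(s) + Cr3+(aq); thus Q = [Cr3+(aq)] / ([Cu+(aq)]·[Cr2+(aq)]).
Substituting the known concentrations and solving, log [Cr3+(aq)] = −3.300 and [Cr3+(aq)] = 0.00050 M.

0.00050 M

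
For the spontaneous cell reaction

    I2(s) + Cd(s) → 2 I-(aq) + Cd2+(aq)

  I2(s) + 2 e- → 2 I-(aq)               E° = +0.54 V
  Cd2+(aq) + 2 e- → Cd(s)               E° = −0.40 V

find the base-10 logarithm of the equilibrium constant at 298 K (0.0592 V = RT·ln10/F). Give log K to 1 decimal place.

The I₂/I⁻ couple is reduced (cathode); E°cell = +0.54 − (−0.40) = +0.94 V with n = 2.
At equilibrium E = 0, so log K = nE°cell / 0.0592 = (2)(+0.94) / 0.0592 = 31.8.

log K = 31.8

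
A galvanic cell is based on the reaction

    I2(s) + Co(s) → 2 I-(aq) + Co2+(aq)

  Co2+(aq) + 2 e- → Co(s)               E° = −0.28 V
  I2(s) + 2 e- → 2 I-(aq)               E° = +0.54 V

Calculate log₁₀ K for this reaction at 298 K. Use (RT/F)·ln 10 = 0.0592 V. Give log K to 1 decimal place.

log K = 27.7

The I₂/I⁻ couple is reduced (cathode); E°cell = +0.54 − (−0.28) = +0.82 V with n = 2.
At equilibrium E = 0, so log K = nE°cell / 0.0592 = (2)(+0.82) / 0.0592 = 27.7.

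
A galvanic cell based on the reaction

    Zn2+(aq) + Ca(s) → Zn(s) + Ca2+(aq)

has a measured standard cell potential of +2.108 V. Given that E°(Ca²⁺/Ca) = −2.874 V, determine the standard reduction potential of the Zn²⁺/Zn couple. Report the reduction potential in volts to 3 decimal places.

−0.766 V

In the reaction as written the Zn²⁺/Zn couple is reduced (cathode) and Ca²⁺/Ca is oxidized (anode), so E°cell = E°(Zn²⁺/Zn) − E°(Ca²⁺/Ca).
E°(Zn²⁺/Zn) = E°cell + E°(anode) = +2.108 + (−2.874) = −0.766 V.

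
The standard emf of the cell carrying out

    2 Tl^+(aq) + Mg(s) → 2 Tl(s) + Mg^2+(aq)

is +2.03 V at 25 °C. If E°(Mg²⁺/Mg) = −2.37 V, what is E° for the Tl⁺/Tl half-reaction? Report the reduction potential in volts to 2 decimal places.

−0.34 V

In the reaction as written the Tl⁺/Tl couple is reduced (cathode) and Mg²⁺/Mg is oxidized (anode), so E°cell = E°(Tl⁺/Tl) − E°(Mg²⁺/Mg).
E°(Tl⁺/Tl) = E°cell + E°(anode) = +2.03 + (−2.37) = −0.34 V.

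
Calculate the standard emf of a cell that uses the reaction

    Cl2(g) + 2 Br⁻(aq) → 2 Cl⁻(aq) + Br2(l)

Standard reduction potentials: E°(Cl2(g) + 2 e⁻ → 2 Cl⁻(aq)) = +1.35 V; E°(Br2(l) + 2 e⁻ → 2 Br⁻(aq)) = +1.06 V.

+0.29 V

In the reaction as written, Cl2(g) is reduced (cathode) and Br2(l) is produced by oxidation at the anode.
E°cell = E°(cathode) − E°(anode) = +1.35 − (+1.06) = +0.29 V.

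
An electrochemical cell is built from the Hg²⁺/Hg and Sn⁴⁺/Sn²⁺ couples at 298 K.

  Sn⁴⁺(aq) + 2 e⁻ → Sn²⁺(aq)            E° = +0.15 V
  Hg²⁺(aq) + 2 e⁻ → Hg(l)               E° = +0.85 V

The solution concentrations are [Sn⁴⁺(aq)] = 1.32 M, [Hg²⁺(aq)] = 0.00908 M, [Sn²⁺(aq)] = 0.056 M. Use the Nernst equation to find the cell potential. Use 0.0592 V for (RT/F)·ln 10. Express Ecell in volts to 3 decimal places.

Hg²⁺/Hg is reduced (cathode, E° = +0.85 V) and Sn⁴⁺/Sn²⁺ is oxidized (anode).
E°cell = E°cat − E°an = +0.85 − (+0.15) = +0.70 V; n = 2.
Balancing gives Hg²⁺(aq) + Sn²⁺(aq) → Hg(l) + Sn⁴⁺(aq); hence Q = [Sn⁴⁺(aq)] / ([Hg²⁺(aq)]·[Sn²⁺(aq)]) = 2.6×10^3 (log Q = 3.414).
E = E° − (0.0592/n)·log Q = +0.70 − (0.0592/2)(3.414) = +0.599 V.

+0.599 V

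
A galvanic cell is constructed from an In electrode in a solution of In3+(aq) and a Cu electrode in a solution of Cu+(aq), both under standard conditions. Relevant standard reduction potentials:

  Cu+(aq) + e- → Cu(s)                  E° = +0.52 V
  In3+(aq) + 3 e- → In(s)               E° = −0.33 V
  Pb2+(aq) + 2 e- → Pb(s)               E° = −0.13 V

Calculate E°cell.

Of the two couples in this cell, the one with the more positive reduction potential is reduced at the cathode: here that is Cu⁺/Cu (+0.52 V); In³⁺/In (−0.33 V) is the anode.
E°cell = E°(cathode) − E°(anode) = +0.52 − (−0.33) = +0.85 V.

+0.85 V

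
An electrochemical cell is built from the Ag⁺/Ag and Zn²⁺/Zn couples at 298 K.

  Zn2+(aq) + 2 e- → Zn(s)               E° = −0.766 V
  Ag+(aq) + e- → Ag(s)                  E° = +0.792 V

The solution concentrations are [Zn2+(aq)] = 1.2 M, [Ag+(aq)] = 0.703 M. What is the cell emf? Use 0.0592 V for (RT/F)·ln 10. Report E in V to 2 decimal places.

Ag⁺/Ag is reduced (cathode, E° = +0.792 V) and Zn²⁺/Zn is oxidized (anode).
E°cell = +0.792 − (−0.766) = +1.558 V, with n = 2 electrons transferred.
The balanced reaction is 2 Ag+(aq) + Zn(s) → 2 Ag(s) + Zn2+(aq), so Q = [Zn2+(aq)] / [Ag+(aq)]^2 = 2.43 and log Q = 0.385.
By the Nernst equation, E = +1.558 − (0.0592/2)·(0.385) = +1.55 V.

+1.55 V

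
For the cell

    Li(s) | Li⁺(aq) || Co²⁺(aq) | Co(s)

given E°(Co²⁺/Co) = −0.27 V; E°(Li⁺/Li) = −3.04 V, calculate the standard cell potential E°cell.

By convention the left-hand electrode in cell notation is the anode (oxidation) and the right-hand electrode is the cathode (reduction).
E°cell = E°(right) − E°(left) = −0.27 − (−3.04) = +2.77 V.

+2.77 V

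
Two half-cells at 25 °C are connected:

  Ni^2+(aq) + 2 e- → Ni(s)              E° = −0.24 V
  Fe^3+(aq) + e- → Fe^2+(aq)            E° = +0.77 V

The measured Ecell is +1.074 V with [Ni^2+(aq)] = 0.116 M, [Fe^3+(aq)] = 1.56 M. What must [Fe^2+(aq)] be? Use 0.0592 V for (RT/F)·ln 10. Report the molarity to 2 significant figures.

With Fe³⁺/Fe²⁺ at the cathode and Ni²⁺/Ni at the anode, E°cell = +0.77 − (−0.24) = +1.01 V (n = 2).
Rearranging E = E° − (0.0592/n)·log Q gives log Q = 2(+1.01 − (+1.074))/0.0592 = −2.162.
For 2 Fe^3+(aq) + Ni(s) → 2 Fe^2+(aq) + Ni^2+(aq), the reaction quotient is Q = ([Fe^2+(aq)]^2·[Ni^2+(aq)]) / [Fe^3+(aq)]^2.
Isolating [Fe^2+(aq)] in Q = 10^{−2.162} yields log [Fe^2+(aq)] = −0.420, i.e. 0.38 M.

0.38 M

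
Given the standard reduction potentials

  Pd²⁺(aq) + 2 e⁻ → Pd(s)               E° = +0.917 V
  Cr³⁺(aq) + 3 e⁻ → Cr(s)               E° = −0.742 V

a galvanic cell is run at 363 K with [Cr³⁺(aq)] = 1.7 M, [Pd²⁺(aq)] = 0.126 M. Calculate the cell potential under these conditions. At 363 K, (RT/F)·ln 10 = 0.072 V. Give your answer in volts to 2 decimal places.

Since E°(Pd²⁺/Pd) > E°(Cr³⁺/Cr), Pd²⁺/Pd serves as the cathode.
The standard potential is +0.917 − (−0.742) = +1.659 V and the balanced reaction transfers n = 6 electrons.
For the overall reaction 3 Pd²⁺(aq) + 2 Cr(s) → 3 Pd(s) + 2 Cr³⁺(aq), Q = [Cr³⁺(aq)]^2 / [Pd²⁺(aq)]^3 = 1.44×10^3, giving log Q = 3.160.
E = E° − (0.072/n)·log Q = +1.659 − (0.072/6)(3.160) = +1.62 V.

+1.62 V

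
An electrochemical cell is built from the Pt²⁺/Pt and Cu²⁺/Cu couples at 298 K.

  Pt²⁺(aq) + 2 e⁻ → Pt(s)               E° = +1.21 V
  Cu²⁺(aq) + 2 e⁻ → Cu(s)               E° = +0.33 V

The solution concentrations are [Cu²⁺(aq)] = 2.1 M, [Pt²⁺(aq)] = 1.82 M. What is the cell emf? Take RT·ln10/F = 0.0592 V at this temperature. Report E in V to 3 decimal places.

The Pt²⁺/Pt couple has the more positive E°, so it is the cathode; Cu²⁺/Cu is the anode.
E°cell = +1.21 − (+0.33) = +0.88 V, with n = 2 electrons transferred.
For the overall reaction Pt²⁺(aq) + Cu(s) → Pt(s) + Cu²⁺(aq), Q = [Cu²⁺(aq)] / [Pt²⁺(aq)] = 1.15, giving log Q = 0.062.
By the Nernst equation, E = +0.88 − (0.0592/2)·(0.062) = +0.878 V.

+0.878 V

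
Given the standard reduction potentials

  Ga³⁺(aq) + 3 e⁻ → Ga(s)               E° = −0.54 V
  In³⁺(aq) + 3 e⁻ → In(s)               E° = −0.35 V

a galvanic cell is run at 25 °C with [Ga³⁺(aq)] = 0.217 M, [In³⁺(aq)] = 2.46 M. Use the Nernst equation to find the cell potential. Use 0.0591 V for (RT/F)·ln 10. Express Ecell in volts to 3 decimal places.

Since E°(In³⁺/In) > E°(Ga³⁺/Ga), In³⁺/In serves as the cathode.
The standard potential is −0.35 − (−0.54) = +0.19 V and the balanced reaction transfers n = 3 electrons.
For the overall reaction In³⁺(aq) + Ga(s) → In(s) + Ga³⁺(aq), Q = [Ga³⁺(aq)] / [In³⁺(aq)] = 0.0882, giving log Q = −1.054.
By the Nernst equation, E = +0.19 − (0.0591/3)·(−1.054) = +0.211 V.

+0.211 V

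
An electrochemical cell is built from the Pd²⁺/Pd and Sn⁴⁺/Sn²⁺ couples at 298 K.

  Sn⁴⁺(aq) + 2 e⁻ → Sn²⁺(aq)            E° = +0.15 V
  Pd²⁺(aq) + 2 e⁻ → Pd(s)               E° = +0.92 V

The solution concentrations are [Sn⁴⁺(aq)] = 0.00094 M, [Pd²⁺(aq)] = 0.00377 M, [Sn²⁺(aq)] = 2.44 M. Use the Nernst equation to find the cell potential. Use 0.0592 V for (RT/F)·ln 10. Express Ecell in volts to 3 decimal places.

The Pd²⁺/Pd couple has the more positive E°, so it is the cathode; Sn⁴⁺/Sn²⁺ is the anode.
E°cell = +0.92 − (+0.15) = +0.77 V, with n = 2 electrons transferred.
For the overall reaction Pd²⁺(aq) + Sn²⁺(aq) → Pd(s) + Sn⁴⁺(aq), Q = [Sn⁴⁺(aq)] / ([Pd²⁺(aq)]·[Sn²⁺(aq)]) = 0.102, giving log Q = −0.991.
Applying E = E° − (RT ln10/nF)·log Q gives +0.77 − (0.0592/2)(−0.991) = +0.799 V.

+0.799 V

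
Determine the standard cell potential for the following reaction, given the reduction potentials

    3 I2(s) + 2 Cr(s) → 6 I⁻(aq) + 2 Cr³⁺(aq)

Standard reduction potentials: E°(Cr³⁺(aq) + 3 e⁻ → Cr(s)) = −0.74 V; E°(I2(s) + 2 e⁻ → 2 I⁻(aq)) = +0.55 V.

In the reaction as written, I2(s) is reduced (cathode) and Cr³⁺(aq) is produced by oxidation at the anode.
E°cell = E°(cathode) − E°(anode) = +0.55 − (−0.74) = +1.29 V.
The positive value indicates the reaction is spontaneous as written.

+1.29 V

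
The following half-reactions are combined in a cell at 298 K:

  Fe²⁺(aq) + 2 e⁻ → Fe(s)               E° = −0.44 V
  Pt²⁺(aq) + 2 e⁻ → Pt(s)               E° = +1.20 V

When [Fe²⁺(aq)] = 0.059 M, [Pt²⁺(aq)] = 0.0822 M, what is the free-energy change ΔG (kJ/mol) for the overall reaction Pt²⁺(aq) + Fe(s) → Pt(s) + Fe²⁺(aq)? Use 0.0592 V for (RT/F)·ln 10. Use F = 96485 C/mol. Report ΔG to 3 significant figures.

The standard cell potential is +1.20 − (−0.44) = +1.64 V, with n = 2 electrons in the balanced equation.
Here Q = [Fe²⁺(aq)] / [Pt²⁺(aq)] = 0.718 (log Q = −0.144), giving E = +1.64 − (0.0592/2)·(−0.144) = +1.6443 V.
ΔG = −nFE = −(2)(96485)(+1.6443) J/mol = −317 kJ/mol.

−317 kJ/mol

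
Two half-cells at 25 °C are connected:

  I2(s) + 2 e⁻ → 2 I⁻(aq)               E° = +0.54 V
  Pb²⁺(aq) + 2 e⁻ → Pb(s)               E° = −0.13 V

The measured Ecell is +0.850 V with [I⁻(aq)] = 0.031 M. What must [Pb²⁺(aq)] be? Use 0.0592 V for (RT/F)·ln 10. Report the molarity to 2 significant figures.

0.00086 M

The I₂/I⁻ couple has the larger reduction potential, so it is the cathode: E°cell = +0.54 − (−0.13) = +0.67 V and n = 2.
From the Nernst equation, log Q = n(E° − E)/0.0592 = 2·(+0.67 − (+0.850))/0.0592 = −6.081.
The balanced reaction is I2(s) + Pb(s) → 2 I⁻(aq) + Pb²⁺(aq), so Q = [I⁻(aq)]^2·[Pb²⁺(aq)].
Solving for the unknown gives log [Pb²⁺(aq)] = −3.064, so [Pb²⁺(aq)] ≈ 0.00086 M.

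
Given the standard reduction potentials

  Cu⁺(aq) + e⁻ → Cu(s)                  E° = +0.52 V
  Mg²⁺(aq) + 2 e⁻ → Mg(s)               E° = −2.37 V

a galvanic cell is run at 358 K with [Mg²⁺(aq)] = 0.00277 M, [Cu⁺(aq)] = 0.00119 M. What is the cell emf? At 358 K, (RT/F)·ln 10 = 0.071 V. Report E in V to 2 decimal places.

Cu⁺/Cu is reduced (cathode, E° = +0.52 V) and Mg²⁺/Mg is oxidized (anode).
E°cell = +0.52 − (−2.37) = +2.89 V, with n = 2 electrons transferred.
Balancing gives 2 Cu⁺(aq) + Mg(s) → 2 Cu(s) + Mg²⁺(aq); hence Q = [Mg²⁺(aq)] / [Cu⁺(aq)]^2 = 1.96×10^3 (log Q = 3.291).
By the Nernst equation, E = +2.89 − (0.071/2)·(3.291) = +2.77 V.

+2.77 V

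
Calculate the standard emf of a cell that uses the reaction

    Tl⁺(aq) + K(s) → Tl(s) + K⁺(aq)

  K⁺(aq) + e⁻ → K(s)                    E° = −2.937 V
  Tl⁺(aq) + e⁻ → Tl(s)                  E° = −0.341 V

+2.596 V

In the reaction as written, Tl⁺(aq) is reduced (cathode) and K⁺(aq) is produced by oxidation at the anode.
E°cell = E°(cathode) − E°(anode) = −0.341 − (−2.937) = +2.596 V.
The positive value indicates the reaction is spontaneous as written.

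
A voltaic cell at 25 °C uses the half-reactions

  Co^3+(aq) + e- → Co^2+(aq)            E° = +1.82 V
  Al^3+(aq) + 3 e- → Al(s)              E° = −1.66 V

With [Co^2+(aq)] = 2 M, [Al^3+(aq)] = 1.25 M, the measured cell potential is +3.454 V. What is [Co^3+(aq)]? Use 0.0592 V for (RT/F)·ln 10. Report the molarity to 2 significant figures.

0.78 M

Co³⁺/Co²⁺ is the cathode (higher E°); E°cell = +1.82 − (−1.66) = +3.48 V with n = 3.
Since E = E° − (0.0592/n)·log Q, log Q = n(E° − E)/0.0592 = 1.318.
For 3 Co^3+(aq) + Al(s) → 3 Co^2+(aq) + Al^3+(aq), the reaction quotient is Q = ([Co^2+(aq)]^3·[Al^3+(aq)]) / [Co^3+(aq)]^3.
Solving for the unknown gives log [Co^3+(aq)] = −0.106, so [Co^3+(aq)] ≈ 0.78 M.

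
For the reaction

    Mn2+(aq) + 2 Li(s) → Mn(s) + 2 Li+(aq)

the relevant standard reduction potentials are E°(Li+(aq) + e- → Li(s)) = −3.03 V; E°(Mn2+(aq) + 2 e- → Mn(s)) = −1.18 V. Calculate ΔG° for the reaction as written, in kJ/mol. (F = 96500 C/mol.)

In the reaction as written Mn2+(aq) is reduced, so the Mn²⁺/Mn couple is the cathode and Li⁺/Li is the anode.
E°cell = −1.18 − (−3.03) = +1.85 V; balancing electrons gives n = 2.
ΔG° = −nFE°cell = −(2)(96500)(+1.85) J/mol = −357 kJ/mol.

−357 kJ/mol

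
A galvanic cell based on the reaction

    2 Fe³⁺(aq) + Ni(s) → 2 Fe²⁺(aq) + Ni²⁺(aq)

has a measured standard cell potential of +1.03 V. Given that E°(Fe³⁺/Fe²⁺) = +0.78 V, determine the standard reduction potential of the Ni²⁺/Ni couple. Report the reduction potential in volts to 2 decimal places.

−0.25 V

In the reaction as written the Fe³⁺/Fe²⁺ couple is reduced (cathode) and Ni²⁺/Ni is oxidized (anode), so E°cell = E°(Fe³⁺/Fe²⁺) − E°(Ni²⁺/Ni).
E°(Ni²⁺/Ni) = E°(cathode) − E°cell = +0.78 − (+1.03) = −0.25 V.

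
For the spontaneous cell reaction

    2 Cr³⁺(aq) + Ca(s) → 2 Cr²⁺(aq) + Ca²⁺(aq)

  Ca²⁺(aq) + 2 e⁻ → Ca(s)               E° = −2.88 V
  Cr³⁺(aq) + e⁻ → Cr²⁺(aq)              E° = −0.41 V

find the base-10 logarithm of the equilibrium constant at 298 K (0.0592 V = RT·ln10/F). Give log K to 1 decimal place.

The Cr³⁺/Cr²⁺ couple is reduced (cathode); E°cell = −0.41 − (−2.88) = +2.47 V with n = 2.
At equilibrium E = 0, so log K = nE°cell / 0.0592 = (2)(+2.47) / 0.0592 = 83.4.

log K = 83.4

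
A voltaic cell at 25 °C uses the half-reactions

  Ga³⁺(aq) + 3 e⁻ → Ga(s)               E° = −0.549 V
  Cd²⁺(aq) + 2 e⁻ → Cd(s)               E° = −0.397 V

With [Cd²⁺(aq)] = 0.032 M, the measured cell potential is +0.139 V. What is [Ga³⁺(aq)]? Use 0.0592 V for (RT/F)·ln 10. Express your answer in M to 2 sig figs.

The Cd²⁺/Cd couple has the larger reduction potential, so it is the cathode: E°cell = −0.397 − (−0.549) = +0.152 V and n = 6.
Since E = E° − (0.0592/n)·log Q, log Q = n(E° − E)/0.0592 = 1.318.
The balanced reaction is 3 Cd²⁺(aq) + 2 Ga(s) → 3 Cd(s) + 2 Ga³⁺(aq), so Q = [Ga³⁺(aq)]^2 / [Cd²⁺(aq)]^3.
Isolating [Ga³⁺(aq)] in Q = 10^{1.318} yields log [Ga³⁺(aq)] = −1.583, i.e. 0.026 M.

0.026 M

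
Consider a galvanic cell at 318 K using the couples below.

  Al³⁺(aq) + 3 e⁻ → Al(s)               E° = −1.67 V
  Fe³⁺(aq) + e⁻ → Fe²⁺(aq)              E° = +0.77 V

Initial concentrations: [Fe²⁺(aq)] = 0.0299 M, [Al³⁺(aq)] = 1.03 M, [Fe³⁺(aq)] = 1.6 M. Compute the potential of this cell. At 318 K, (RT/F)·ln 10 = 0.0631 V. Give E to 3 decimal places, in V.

+2.549 V

Since E°(Fe³⁺/Fe²⁺) > E°(Al³⁺/Al), Fe³⁺/Fe²⁺ serves as the cathode.
E°cell = E°cat − E°an = +0.77 − (−1.67) = +2.44 V; n = 3.
The balanced reaction is 3 Fe³⁺(aq) + Al(s) → 3 Fe²⁺(aq) + Al³⁺(aq), so Q = ([Fe²⁺(aq)]^3·[Al³⁺(aq)]) / [Fe³⁺(aq)]^3 = 6.72×10^−6 and log Q = −5.173.
Applying E = E° − (RT ln10/nF)·log Q gives +2.44 − (0.0631/3)(−5.173) = +2.549 V.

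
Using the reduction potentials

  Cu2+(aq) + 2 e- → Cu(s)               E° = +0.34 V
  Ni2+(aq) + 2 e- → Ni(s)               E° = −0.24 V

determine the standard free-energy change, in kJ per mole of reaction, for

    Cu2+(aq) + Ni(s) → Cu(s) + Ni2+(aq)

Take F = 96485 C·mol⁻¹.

−112 kJ/mol

In the reaction as written Cu2+(aq) is reduced, so the Cu²⁺/Cu couple is the cathode and Ni²⁺/Ni is the anode.
E°cell = +0.34 − (−0.24) = +0.58 V; balancing electrons gives n = 2.
ΔG° = −nFE°cell = −(2)(96485)(+0.58) J/mol = −112 kJ/mol.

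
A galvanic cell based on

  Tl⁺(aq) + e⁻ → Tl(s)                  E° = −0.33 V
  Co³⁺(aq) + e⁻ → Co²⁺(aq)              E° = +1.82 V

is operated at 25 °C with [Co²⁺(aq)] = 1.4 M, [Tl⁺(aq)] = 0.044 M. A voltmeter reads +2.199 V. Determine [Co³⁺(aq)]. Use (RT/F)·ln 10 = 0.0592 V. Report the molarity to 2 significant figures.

The Co³⁺/Co²⁺ couple has the larger reduction potential, so it is the cathode: E°cell = +1.82 − (−0.33) = +2.15 V and n = 1.
Rearranging E = E° − (0.0592/n)·log Q gives log Q = 1(+2.15 − (+2.199))/0.0592 = −0.828.
For Co³⁺(aq) + Tl(s) → Co²⁺(aq) + Tl⁺(aq), the reaction quotient is Q = ([Co²⁺(aq)]·[Tl⁺(aq)]) / [Co³⁺(aq)].
Isolating [Co³⁺(aq)] in Q = 10^{−0.828} yields log [Co³⁺(aq)] = −0.382, i.e. 0.41 M.

0.41 M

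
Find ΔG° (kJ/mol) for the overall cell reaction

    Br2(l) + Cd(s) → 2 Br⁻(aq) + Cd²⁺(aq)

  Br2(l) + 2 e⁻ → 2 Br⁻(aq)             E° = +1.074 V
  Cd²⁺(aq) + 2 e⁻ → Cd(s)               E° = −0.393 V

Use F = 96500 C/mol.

In the reaction as written Br2(l) is reduced, so the Br₂/Br⁻ couple is the cathode and Cd²⁺/Cd is the anode.
E°cell = +1.074 − (−0.393) = +1.467 V; balancing electrons gives n = 2.
ΔG° = −nFE°cell = −(2)(96500)(+1.467) J/mol = −283 kJ/mol.

−283 kJ/mol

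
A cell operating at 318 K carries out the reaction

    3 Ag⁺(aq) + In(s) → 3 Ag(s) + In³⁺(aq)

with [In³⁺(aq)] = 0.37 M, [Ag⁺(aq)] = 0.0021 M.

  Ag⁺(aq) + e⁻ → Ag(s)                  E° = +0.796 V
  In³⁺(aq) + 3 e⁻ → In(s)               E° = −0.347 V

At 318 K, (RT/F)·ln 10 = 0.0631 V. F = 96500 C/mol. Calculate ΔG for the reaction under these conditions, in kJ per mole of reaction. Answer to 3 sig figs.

−285 kJ/mol

The standard cell potential is +0.796 − (−0.347) = +1.143 V, with n = 3 electrons in the balanced equation.
The reaction quotient is [In³⁺(aq)] / [Ag⁺(aq)]^3 = 4×10^7; by Nernst, E = +1.143 − (0.0631/3)(7.602) = +0.9831 V.
Then ΔG = −nFE = −3 × 96500 × +0.9831 J/mol = −285 kJ/mol.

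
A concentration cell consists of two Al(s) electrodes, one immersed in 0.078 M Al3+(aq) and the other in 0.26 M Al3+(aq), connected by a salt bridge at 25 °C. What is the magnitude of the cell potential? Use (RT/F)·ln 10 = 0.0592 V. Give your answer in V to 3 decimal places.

0.010 V

For a concentration cell E°cell = 0, since both electrodes use the same couple.
The compartment with the higher Al3+(aq) concentration (0.26 M) acts as the cathode; ions are reduced there and produced at the dilute (0.078 M) anode.
With n = 3, Ecell = −(0.0592/3)·log([dilute]/[conc]) = −(0.0592/3)·log(0.078/0.26) = +0.010 V.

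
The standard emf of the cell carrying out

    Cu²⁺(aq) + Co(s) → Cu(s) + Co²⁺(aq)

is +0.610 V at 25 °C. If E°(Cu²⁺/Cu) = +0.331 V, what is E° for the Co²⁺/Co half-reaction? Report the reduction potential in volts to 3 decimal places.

−0.279 V

In the reaction as written the Cu²⁺/Cu couple is reduced (cathode) and Co²⁺/Co is oxidized (anode), so E°cell = E°(Cu²⁺/Cu) − E°(Co²⁺/Co).
E°(Co²⁺/Co) = E°(cathode) − E°cell = +0.331 − (+0.610) = −0.279 V.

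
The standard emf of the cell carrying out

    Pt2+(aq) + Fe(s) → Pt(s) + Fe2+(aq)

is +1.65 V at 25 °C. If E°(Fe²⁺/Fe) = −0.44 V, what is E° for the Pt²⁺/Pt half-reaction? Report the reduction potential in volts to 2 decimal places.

In the reaction as written the Pt²⁺/Pt couple is reduced (cathode) and Fe²⁺/Fe is oxidized (anode), so E°cell = E°(Pt²⁺/Pt) − E°(Fe²⁺/Fe).
E°(Pt²⁺/Pt) = E°cell + E°(anode) = +1.65 + (−0.44) = +1.21 V.

+1.21 V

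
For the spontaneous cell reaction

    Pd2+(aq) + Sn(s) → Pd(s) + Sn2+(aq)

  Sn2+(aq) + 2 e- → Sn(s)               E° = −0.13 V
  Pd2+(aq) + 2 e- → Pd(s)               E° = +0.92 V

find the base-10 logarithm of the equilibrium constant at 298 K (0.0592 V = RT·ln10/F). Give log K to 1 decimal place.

The Pd²⁺/Pd couple is reduced (cathode); E°cell = +0.92 − (−0.13) = +1.05 V with n = 2.
At equilibrium E = 0, so log K = nE°cell / 0.0592 = (2)(+1.05) / 0.0592 = 35.5.

log K = 35.5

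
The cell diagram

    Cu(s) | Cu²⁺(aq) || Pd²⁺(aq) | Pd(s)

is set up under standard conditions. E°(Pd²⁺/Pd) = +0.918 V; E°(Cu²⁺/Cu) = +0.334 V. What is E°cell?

+0.584 V

By convention the left-hand electrode in cell notation is the anode (oxidation) and the right-hand electrode is the cathode (reduction).
E°cell = E°(right) − E°(left) = +0.918 − (+0.334) = +0.584 V.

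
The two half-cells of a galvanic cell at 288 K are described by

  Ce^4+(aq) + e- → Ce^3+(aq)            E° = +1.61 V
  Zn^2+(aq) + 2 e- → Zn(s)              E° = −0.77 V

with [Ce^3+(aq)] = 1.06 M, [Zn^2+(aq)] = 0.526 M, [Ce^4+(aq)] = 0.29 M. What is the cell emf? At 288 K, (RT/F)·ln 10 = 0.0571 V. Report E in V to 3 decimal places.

+2.356 V

The Ce⁴⁺/Ce³⁺ couple has the more positive E°, so it is the cathode; Zn²⁺/Zn is the anode.
E°cell = E°cat − E°an = +1.61 − (−0.77) = +2.38 V; n = 2.
For the overall reaction 2 Ce^4+(aq) + Zn(s) → 2 Ce^3+(aq) + Zn^2+(aq), Q = ([Ce^3+(aq)]^2·[Zn^2+(aq)]) / [Ce^4+(aq)]^2 = 7.03, giving log Q = 0.847.
By the Nernst equation, E = +2.38 − (0.0571/2)·(0.847) = +2.356 V.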